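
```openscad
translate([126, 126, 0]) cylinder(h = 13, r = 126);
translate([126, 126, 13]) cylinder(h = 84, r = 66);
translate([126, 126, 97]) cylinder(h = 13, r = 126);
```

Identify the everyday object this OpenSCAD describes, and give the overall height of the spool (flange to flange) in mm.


A spool. The overall height is 110 mm.

Three coaxial cylinders, large–small–large — a spool. Two 13 mm flanges and a 84 mm core give 13 + 84 + 13 = 110 mm.


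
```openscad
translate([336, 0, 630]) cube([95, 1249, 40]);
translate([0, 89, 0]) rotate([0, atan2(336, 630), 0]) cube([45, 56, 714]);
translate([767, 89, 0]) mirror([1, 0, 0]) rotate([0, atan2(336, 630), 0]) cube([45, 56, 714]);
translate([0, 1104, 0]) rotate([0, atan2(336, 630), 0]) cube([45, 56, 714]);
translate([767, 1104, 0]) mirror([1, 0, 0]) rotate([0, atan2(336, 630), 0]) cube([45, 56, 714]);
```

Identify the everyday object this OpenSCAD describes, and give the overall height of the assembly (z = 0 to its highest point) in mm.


A sawhorse. The overall height is 670 mm.

A beam across two mirrored pairs of raked legs — a sawhorse. The beam's underside is at z = 630 (matching the legs' vertical rise in atan2(336, 630)) and the beam is 40 mm tall, so its top is at 630 + 40 = 670 mm. The raked legs top out at the beam's underside, so that is the highest point.


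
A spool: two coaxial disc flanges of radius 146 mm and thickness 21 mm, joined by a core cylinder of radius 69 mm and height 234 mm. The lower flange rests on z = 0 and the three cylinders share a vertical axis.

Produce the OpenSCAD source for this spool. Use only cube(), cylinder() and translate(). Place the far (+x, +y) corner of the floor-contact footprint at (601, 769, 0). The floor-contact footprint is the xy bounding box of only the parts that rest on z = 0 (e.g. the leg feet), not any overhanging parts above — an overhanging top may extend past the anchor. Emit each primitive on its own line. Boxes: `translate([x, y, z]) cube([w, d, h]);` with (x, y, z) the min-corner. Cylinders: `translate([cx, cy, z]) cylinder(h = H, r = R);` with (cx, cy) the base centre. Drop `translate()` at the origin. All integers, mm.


translate([455, 623, 0]) cylinder(h = 21, r = 146);
translate([455, 623, 21]) cylinder(h = 234, r = 69);
translate([455, 623, 255]) cylinder(h = 21, r = 146);


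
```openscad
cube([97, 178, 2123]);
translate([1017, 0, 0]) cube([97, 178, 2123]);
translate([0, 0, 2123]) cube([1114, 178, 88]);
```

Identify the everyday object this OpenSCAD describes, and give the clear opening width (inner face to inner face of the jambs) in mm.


A door frame. The clear opening width is 920 mm.

Two 2123 mm tall posts with a header on top — a door frame. The left jamb is 97 mm wide at x = 0; the right jamb starts at x = 1017. The clear opening is 1017 − 97 = 920 mm.


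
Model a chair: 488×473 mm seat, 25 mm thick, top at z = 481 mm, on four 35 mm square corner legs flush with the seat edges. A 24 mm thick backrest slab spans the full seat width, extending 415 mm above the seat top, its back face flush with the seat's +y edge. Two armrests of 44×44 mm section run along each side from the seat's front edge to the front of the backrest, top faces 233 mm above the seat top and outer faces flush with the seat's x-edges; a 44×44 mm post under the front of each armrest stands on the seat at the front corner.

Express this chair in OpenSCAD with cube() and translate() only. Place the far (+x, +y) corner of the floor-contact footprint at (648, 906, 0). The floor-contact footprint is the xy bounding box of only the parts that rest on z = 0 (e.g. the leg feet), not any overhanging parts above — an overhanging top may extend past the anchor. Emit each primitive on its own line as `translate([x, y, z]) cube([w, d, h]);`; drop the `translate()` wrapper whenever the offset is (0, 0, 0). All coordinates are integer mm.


translate([160, 433, 456]) cube([488, 473, 25]);
translate([160, 433, 0]) cube([35, 35, 456]);
translate([613, 433, 0]) cube([35, 35, 456]);
translate([160, 871, 0]) cube([35, 35, 456]);
translate([613, 871, 0]) cube([35, 35, 456]);
translate([160, 882, 481]) cube([488, 24, 415]);
translate([160, 433, 670]) cube([44, 449, 44]);
translate([604, 433, 670]) cube([44, 449, 44]);
translate([160, 433, 481]) cube([44, 44, 189]);
translate([604, 433, 481]) cube([44, 44, 189]);


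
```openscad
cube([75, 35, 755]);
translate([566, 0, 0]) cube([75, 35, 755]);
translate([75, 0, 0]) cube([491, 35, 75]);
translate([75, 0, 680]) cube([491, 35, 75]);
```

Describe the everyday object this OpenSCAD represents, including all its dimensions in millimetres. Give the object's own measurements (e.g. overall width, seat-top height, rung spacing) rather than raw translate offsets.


A rectangular picture frame lying in the x–z plane (depth along y). The opening is 491 mm wide (x) by 605 mm tall (z), surrounded by a border 75 mm wide on all four sides. The frame is 35 mm deep and is made of two full-height vertical stiles with two horizontal rails fitted between them.


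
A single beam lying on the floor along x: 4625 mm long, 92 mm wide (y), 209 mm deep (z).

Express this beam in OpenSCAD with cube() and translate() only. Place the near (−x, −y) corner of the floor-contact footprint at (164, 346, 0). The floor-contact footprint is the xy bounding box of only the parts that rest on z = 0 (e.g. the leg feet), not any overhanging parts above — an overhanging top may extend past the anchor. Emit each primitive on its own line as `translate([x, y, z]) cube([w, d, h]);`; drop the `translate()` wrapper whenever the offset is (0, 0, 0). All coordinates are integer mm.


translate([164, 346, 0]) cube([4625, 92, 209]);


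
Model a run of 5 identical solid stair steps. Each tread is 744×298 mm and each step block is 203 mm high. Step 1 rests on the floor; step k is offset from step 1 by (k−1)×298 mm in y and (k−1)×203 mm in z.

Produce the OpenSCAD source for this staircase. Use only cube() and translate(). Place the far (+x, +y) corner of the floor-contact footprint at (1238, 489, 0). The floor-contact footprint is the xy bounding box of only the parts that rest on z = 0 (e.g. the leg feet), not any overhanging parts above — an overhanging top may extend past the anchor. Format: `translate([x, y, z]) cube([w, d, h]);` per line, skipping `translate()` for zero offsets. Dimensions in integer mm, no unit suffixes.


translate([494, 191, 0]) cube([744, 298, 203]);
translate([494, 489, 203]) cube([744, 298, 203]);
translate([494, 787, 406]) cube([744, 298, 203]);
translate([494, 1085, 609]) cube([744, 298, 203]);
translate([494, 1383, 812]) cube([744, 298, 203]);


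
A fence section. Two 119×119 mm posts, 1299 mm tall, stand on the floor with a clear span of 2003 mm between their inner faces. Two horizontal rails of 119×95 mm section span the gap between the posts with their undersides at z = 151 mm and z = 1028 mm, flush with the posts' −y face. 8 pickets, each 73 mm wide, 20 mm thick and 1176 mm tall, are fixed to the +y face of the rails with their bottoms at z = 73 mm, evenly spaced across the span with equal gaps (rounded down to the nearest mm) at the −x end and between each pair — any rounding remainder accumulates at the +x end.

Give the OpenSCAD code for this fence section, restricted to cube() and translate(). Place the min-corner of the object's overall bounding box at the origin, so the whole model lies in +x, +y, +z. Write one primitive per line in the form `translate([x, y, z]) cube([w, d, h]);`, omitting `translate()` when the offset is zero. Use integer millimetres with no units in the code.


cube([119, 119, 1299]);
translate([2122, 0, 0]) cube([119, 119, 1299]);
translate([119, 0, 151]) cube([2003, 119, 95]);
translate([119, 0, 1028]) cube([2003, 119, 95]);
translate([276, 119, 73]) cube([73, 20, 1176]);
translate([506, 119, 73]) cube([73, 20, 1176]);
translate([736, 119, 73]) cube([73, 20, 1176]);
translate([966, 119, 73]) cube([73, 20, 1176]);
translate([1196, 119, 73]) cube([73, 20, 1176]);
translate([1426, 119, 73]) cube([73, 20, 1176]);
translate([1656, 119, 73]) cube([73, 20, 1176]);
translate([1886, 119, 73]) cube([73, 20, 1176]);


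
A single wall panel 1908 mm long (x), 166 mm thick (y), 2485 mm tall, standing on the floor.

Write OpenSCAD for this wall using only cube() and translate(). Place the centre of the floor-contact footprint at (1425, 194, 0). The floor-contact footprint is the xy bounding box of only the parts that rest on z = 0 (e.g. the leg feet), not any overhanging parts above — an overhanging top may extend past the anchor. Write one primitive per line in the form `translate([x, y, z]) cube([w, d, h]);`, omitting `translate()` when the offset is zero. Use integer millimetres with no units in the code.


translate([471, 111, 0]) cube([1908, 166, 2485]);


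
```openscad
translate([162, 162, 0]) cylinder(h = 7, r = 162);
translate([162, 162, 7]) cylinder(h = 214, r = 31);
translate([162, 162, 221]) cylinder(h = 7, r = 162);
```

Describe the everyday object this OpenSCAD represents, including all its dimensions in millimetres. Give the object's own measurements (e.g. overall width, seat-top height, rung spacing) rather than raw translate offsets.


A spool: two coaxial disc flanges of radius 162 mm and thickness 7 mm, joined by a core cylinder of radius 31 mm and height 214 mm. The lower flange rests on z = 0 and the three cylinders share a vertical axis.


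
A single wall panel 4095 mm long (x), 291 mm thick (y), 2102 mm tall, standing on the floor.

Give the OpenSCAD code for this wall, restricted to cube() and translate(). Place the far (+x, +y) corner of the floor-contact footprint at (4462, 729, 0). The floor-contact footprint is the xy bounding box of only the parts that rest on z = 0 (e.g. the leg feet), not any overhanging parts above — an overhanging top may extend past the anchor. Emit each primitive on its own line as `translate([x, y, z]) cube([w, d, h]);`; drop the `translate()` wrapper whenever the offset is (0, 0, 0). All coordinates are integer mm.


translate([367, 438, 0]) cube([4095, 291, 2102]);


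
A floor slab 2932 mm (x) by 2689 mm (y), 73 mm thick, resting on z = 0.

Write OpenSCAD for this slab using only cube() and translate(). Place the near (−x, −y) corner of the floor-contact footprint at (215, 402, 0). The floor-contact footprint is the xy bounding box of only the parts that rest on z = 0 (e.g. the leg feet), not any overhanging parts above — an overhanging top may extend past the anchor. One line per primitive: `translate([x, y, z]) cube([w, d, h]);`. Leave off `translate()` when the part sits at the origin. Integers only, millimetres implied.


translate([215, 402, 0]) cube([2932, 2689, 73]);


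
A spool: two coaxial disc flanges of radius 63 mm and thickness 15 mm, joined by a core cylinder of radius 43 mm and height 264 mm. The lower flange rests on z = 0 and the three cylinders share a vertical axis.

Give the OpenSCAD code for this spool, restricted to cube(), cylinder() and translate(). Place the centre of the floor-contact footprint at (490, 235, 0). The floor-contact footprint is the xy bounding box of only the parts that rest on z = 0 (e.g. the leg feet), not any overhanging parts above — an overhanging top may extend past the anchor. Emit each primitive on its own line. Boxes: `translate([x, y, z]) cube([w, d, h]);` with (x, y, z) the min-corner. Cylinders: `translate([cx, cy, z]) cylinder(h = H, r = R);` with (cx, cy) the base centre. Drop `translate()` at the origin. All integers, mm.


translate([490, 235, 0]) cylinder(h = 15, r = 63);
translate([490, 235, 15]) cylinder(h = 264, r = 43);
translate([490, 235, 279]) cylinder(h = 15, r = 63);


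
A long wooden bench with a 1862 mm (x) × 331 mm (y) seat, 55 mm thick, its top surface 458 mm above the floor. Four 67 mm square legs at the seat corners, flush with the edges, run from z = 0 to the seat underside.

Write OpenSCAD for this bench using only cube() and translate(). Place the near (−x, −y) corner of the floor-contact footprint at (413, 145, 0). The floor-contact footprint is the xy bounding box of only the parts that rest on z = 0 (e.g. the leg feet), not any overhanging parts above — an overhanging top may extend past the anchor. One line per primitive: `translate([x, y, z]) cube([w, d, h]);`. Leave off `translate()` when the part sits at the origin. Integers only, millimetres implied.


// leg_h = 458 − 55 = 403
translate([413, 145, 403]) cube([1862, 331, 55]);
translate([413, 145, 0]) cube([67, 67, 403]);
translate([413, 409, 0]) cube([67, 67, 403]);
translate([2208, 145, 0]) cube([67, 67, 403]);
translate([2208, 409, 0]) cube([67, 67, 403]);


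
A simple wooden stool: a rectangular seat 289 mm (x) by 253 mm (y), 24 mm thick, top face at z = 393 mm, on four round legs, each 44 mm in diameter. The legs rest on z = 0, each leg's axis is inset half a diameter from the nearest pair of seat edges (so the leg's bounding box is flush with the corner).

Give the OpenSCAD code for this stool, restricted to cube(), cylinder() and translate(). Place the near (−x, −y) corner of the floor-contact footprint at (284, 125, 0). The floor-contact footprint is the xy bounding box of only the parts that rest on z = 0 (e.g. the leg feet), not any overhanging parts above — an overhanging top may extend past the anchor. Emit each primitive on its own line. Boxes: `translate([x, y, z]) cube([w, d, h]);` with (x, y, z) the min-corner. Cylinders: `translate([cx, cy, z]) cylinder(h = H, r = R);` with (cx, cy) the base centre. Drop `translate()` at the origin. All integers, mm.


translate([284, 125, 369]) cube([289, 253, 24]);
translate([306, 147, 0]) cylinder(h = 369, r = 22);
translate([551, 147, 0]) cylinder(h = 369, r = 22);
translate([306, 356, 0]) cylinder(h = 369, r = 22);
translate([551, 356, 0]) cylinder(h = 369, r = 22);


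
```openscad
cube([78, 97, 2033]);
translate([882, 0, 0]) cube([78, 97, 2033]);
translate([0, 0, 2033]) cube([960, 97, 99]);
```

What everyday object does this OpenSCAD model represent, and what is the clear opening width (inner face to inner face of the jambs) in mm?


A door frame. The clear opening width is 804 mm.

Two 2033 mm tall posts with a header on top — a door frame. The left jamb is 78 mm wide at x = 0; the right jamb starts at x = 882. The clear opening is 882 − 78 = 804 mm.


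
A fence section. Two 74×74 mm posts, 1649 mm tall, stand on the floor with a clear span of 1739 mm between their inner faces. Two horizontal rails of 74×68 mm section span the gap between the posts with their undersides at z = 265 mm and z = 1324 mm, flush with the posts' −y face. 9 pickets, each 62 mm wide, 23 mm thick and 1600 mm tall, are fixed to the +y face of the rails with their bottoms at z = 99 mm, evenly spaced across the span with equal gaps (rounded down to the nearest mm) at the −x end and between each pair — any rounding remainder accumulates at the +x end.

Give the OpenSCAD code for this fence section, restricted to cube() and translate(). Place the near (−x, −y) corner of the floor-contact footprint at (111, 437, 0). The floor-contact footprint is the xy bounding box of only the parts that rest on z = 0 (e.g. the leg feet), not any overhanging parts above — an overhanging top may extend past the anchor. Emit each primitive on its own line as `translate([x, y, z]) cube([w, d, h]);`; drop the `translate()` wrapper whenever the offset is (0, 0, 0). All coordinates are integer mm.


translate([111, 437, 0]) cube([74, 74, 1649]);
translate([1924, 437, 0]) cube([74, 74, 1649]);
translate([185, 437, 265]) cube([1739, 74, 68]);
translate([185, 437, 1324]) cube([1739, 74, 68]);
translate([303, 511, 99]) cube([62, 23, 1600]);
translate([483, 511, 99]) cube([62, 23, 1600]);
translate([663, 511, 99]) cube([62, 23, 1600]);
translate([843, 511, 99]) cube([62, 23, 1600]);
translate([1023, 511, 99]) cube([62, 23, 1600]);
translate([1203, 511, 99]) cube([62, 23, 1600]);
translate([1383, 511, 99]) cube([62, 23, 1600]);
translate([1563, 511, 99]) cube([62, 23, 1600]);
translate([1743, 511, 99]) cube([62, 23, 1600]);


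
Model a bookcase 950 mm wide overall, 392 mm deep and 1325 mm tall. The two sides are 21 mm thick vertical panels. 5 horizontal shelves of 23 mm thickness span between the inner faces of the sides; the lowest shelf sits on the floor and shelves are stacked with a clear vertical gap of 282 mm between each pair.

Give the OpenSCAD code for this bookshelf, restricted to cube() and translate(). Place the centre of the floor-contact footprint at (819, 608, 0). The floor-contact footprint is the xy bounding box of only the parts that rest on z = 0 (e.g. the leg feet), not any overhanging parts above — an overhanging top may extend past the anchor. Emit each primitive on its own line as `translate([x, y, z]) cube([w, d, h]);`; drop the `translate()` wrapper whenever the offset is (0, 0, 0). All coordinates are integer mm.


translate([344, 412, 0]) cube([21, 392, 1325]);
translate([1273, 412, 0]) cube([21, 392, 1325]);
translate([365, 412, 0]) cube([908, 392, 23]);
translate([365, 412, 305]) cube([908, 392, 23]);
translate([365, 412, 610]) cube([908, 392, 23]);
translate([365, 412, 915]) cube([908, 392, 23]);
translate([365, 412, 1220]) cube([908, 392, 23]);


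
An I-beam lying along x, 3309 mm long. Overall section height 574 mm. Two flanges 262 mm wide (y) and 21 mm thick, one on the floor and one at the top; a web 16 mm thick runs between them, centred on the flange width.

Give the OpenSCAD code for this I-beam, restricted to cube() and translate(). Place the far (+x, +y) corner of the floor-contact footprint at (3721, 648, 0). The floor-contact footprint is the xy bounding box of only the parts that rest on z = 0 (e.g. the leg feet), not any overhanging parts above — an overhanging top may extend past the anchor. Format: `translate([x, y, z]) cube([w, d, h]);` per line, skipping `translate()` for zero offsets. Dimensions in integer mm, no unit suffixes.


translate([412, 386, 0]) cube([3309, 262, 21]);
translate([412, 509, 21]) cube([3309, 16, 532]);
translate([412, 386, 553]) cube([3309, 262, 21]);


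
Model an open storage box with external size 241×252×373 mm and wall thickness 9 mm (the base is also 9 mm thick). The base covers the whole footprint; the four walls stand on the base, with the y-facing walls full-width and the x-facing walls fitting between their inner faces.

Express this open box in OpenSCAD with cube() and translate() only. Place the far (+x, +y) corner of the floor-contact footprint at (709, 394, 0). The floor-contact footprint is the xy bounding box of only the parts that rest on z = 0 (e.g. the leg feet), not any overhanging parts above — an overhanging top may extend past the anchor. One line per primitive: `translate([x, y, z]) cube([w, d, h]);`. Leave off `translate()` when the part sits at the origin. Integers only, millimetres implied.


translate([468, 142, 0]) cube([241, 252, 9]);
translate([468, 142, 9]) cube([241, 9, 364]);
translate([468, 385, 9]) cube([241, 9, 364]);
translate([468, 151, 9]) cube([9, 234, 364]);
translate([700, 151, 9]) cube([9, 234, 364]);


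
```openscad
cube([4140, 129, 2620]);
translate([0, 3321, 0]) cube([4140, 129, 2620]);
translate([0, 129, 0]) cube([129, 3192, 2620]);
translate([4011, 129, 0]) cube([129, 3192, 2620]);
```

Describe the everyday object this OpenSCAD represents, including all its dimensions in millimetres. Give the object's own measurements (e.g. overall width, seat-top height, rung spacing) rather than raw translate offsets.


The wall frame of a small rectangular building: four walls, each 2620 mm tall and 129 mm thick, enclosing a footprint 4140 mm (x) by 3450 mm (y) outside-to-outside, with no floor or roof. The front and back walls (the −y and +y sides) span the full width; the two side walls fit between them.


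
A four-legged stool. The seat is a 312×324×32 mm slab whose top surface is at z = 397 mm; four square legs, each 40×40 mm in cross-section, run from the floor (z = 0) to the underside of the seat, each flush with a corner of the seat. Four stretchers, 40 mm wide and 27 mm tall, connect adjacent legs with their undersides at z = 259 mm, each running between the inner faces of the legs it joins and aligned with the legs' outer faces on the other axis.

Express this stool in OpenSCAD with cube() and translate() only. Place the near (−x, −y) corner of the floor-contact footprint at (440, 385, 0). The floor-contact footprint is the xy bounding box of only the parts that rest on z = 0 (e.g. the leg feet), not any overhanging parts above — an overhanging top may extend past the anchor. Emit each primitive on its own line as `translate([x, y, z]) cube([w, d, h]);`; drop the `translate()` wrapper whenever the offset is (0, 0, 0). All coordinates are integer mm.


// leg_h = 397 - 32 = 365
// stretcher span = 312 - 2*40 = 232
translate([440, 385, 365]) cube([312, 324, 32]);
translate([440, 385, 0]) cube([40, 40, 365]);
translate([712, 385, 0]) cube([40, 40, 365]);
translate([440, 669, 0]) cube([40, 40, 365]);
translate([712, 669, 0]) cube([40, 40, 365]);
translate([480, 385, 259]) cube([232, 40, 27]);
translate([480, 669, 259]) cube([232, 40, 27]);
translate([440, 425, 259]) cube([40, 244, 27]);
translate([712, 425, 259]) cube([40, 244, 27]);


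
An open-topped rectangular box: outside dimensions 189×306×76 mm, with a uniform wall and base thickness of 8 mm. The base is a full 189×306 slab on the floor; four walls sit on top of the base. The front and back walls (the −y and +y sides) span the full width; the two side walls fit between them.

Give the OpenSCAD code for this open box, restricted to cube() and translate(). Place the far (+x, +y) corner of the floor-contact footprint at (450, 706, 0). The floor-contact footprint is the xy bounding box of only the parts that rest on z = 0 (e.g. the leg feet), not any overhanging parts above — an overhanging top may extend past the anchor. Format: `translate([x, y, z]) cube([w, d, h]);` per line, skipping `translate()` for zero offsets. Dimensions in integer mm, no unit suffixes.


translate([261, 400, 0]) cube([189, 306, 8]);
translate([261, 400, 8]) cube([189, 8, 68]);
translate([261, 698, 8]) cube([189, 8, 68]);
translate([261, 408, 8]) cube([8, 290, 68]);
translate([442, 408, 8]) cube([8, 290, 68]);


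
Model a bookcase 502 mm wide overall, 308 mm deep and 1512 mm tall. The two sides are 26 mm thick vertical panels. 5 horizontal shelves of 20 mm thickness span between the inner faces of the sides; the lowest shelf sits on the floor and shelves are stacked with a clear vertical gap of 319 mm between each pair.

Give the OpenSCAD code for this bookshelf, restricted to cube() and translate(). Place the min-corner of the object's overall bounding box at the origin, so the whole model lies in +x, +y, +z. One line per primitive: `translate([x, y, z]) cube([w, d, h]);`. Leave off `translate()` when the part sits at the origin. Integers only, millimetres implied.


cube([26, 308, 1512]);
translate([476, 0, 0]) cube([26, 308, 1512]);
translate([26, 0, 0]) cube([450, 308, 20]);
translate([26, 0, 339]) cube([450, 308, 20]);
translate([26, 0, 678]) cube([450, 308, 20]);
translate([26, 0, 1017]) cube([450, 308, 20]);
translate([26, 0, 1356]) cube([450, 308, 20]);


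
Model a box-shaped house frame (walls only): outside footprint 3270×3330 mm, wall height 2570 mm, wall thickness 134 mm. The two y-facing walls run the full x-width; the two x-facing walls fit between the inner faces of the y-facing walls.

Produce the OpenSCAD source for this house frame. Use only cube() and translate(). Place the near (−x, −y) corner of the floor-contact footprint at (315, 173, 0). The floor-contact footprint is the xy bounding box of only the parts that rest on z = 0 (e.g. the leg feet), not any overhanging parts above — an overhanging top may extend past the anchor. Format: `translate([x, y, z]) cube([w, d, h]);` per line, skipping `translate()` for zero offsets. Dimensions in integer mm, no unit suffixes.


translate([315, 173, 0]) cube([3270, 134, 2570]);
translate([315, 3369, 0]) cube([3270, 134, 2570]);
translate([315, 307, 0]) cube([134, 3062, 2570]);
translate([3451, 307, 0]) cube([134, 3062, 2570]);


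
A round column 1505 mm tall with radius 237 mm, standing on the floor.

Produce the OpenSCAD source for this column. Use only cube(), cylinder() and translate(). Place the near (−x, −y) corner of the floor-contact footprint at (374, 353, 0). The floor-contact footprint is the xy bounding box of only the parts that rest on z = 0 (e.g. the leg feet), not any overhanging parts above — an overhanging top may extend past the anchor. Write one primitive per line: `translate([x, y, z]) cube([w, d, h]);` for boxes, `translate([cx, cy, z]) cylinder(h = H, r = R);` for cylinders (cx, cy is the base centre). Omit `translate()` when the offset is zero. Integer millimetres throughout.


translate([611, 590, 0]) cylinder(h = 1505, r = 237);


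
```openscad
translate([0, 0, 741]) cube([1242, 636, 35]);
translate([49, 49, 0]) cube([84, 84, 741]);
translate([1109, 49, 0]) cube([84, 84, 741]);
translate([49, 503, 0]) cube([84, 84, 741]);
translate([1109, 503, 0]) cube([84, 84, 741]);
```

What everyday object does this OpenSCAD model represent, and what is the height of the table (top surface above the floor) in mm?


A table. The table height is 776 mm.

A 1242×636×35 slab sits at z = 741 on four 84 mm square posts — a table. The top surface is at 741 + 35 = 776 mm.


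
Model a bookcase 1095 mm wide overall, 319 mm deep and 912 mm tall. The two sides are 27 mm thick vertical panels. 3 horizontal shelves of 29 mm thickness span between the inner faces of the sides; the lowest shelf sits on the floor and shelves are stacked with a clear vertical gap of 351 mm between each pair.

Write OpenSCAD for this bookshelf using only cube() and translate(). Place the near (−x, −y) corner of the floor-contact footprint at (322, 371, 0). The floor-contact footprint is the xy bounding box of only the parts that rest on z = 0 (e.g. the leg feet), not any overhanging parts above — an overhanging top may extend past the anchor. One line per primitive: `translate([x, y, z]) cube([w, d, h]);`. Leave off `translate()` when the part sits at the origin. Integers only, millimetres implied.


translate([322, 371, 0]) cube([27, 319, 912]);
translate([1390, 371, 0]) cube([27, 319, 912]);
translate([349, 371, 0]) cube([1041, 319, 29]);
translate([349, 371, 380]) cube([1041, 319, 29]);
translate([349, 371, 760]) cube([1041, 319, 29]);


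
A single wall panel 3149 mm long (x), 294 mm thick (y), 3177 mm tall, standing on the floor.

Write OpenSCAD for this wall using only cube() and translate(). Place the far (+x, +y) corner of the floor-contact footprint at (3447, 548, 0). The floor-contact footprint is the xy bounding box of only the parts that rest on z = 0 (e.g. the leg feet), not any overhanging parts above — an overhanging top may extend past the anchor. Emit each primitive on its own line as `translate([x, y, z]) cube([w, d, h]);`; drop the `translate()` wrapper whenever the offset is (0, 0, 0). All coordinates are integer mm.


translate([298, 254, 0]) cube([3149, 294, 3177]);


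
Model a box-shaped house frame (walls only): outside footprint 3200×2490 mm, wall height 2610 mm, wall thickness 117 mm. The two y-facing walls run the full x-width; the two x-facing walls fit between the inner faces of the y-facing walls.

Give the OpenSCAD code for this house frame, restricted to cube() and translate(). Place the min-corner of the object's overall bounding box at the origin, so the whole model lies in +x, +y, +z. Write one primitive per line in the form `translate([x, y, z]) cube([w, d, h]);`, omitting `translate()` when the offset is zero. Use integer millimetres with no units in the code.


cube([3200, 117, 2610]);
translate([0, 2373, 0]) cube([3200, 117, 2610]);
translate([0, 117, 0]) cube([117, 2256, 2610]);
translate([3083, 117, 0]) cube([117, 2256, 2610]);


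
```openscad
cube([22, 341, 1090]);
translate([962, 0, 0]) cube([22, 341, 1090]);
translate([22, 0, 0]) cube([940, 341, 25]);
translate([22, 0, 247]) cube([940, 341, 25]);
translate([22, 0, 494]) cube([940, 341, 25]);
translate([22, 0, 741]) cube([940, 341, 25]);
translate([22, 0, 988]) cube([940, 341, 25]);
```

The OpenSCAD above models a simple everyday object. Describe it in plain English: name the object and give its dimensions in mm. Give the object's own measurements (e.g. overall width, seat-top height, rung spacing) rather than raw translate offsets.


An open bookshelf. Two side panels, each 22 mm thick, 341 mm deep and 1090 mm tall, stand 984 mm apart (outside-to-outside). Between them sit 5 shelves, each 25 mm thick and 341 mm deep, spanning the full gap between the sides. The bottom shelf rests on the floor (its underside at z = 0) and the clear gap between one shelf's top and the next shelf's underside is 222 mm.


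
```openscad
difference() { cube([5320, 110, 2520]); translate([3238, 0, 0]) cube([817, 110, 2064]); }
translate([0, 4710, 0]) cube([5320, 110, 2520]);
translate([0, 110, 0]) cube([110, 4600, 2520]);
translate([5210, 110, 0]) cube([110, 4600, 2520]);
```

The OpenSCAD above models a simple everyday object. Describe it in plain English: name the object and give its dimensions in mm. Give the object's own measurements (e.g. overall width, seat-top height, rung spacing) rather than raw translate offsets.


A single room: four walls, each 2520 mm tall and 110 mm thick, enclosing an outside footprint 5320×4820 mm (x × y), no floor or roof. The front and back walls (−y and +y sides) run the full x-width; the side walls fit between their inner faces. A door opening 817 mm wide and 2064 mm tall is cut through the front wall from the floor up, its −x edge 3238 mm from the wall's −x end.


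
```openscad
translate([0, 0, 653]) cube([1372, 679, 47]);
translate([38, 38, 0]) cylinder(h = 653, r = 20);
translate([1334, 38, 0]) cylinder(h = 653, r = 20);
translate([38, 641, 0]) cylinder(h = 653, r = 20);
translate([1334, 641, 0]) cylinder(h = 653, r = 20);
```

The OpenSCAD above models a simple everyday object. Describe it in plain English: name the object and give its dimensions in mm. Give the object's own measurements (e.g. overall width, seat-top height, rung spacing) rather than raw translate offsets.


A table: top 1372 mm (x) × 679 mm (y), 47 mm thick, upper face at z = 700 mm, on four round legs of 40 mm diameter, each leg's bounding box inset 18 mm from the nearest pair of top edges from z = 0 to the bottom of the top.


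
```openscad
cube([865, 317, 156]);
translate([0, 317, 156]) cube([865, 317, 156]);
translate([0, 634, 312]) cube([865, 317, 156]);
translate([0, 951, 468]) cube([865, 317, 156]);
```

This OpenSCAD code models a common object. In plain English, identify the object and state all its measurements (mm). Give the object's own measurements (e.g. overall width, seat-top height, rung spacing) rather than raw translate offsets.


A straight staircase of 4 solid steps. Each step is 865 mm wide (x), 317 mm deep (y, the going) and 156 mm tall (the rise). The first step rests on the floor; each subsequent step sits one going further in +y and one rise higher in +z, directly behind and above the previous step with no overlap.


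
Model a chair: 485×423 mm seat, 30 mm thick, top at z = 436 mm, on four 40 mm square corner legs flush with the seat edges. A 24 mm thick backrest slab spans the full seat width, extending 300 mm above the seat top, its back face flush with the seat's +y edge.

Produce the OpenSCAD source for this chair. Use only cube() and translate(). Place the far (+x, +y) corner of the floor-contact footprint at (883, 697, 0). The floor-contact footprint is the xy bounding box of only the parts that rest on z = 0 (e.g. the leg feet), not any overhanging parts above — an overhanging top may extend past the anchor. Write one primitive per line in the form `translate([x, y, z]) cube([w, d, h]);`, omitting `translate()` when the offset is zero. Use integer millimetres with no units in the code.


// leg_h = 436 - 30 = 406
translate([398, 274, 406]) cube([485, 423, 30]);
translate([398, 274, 0]) cube([40, 40, 406]);
translate([843, 274, 0]) cube([40, 40, 406]);
translate([398, 657, 0]) cube([40, 40, 406]);
translate([843, 657, 0]) cube([40, 40, 406]);
translate([398, 673, 436]) cube([485, 24, 300]);


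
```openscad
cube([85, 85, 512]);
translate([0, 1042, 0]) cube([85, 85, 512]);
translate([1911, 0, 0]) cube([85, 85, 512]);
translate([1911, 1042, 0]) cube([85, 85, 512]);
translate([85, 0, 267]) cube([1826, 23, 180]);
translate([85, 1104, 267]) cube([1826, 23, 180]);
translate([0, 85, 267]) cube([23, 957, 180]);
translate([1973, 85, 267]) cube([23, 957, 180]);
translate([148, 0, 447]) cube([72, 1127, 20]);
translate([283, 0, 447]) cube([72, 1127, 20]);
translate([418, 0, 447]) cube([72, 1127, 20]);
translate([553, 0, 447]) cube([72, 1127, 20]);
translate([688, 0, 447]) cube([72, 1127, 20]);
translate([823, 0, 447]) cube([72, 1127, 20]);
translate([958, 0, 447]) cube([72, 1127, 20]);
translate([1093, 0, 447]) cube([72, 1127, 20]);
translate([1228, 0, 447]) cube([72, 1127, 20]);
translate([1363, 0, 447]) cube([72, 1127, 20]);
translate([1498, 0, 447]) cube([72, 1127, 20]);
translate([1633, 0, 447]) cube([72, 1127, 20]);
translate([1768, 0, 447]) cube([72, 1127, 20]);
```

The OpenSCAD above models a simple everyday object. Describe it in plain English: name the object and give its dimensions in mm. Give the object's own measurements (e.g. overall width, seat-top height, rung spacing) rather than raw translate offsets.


A bed frame 1996 mm long (x) by 1127 mm wide (y). Four 85×85 mm corner posts, 512 mm tall, at the corners of the footprint. Four rails of 23 mm thickness and 180 mm height run between adjacent posts with their undersides at z = 267 mm, their outer faces flush with the outside of the frame (the two x-running rails run between the posts' inner faces; the two y-running rails run between the posts' inner faces). 13 slats, each 72 mm wide (x) and 20 mm thick, lie across the top of the two x-running rails, running the full 1127 mm width of the frame in y; along x they sit between the end posts with a 63 mm gap after the −x posts and between neighbouring slats, leaving 71 mm before the +x posts.


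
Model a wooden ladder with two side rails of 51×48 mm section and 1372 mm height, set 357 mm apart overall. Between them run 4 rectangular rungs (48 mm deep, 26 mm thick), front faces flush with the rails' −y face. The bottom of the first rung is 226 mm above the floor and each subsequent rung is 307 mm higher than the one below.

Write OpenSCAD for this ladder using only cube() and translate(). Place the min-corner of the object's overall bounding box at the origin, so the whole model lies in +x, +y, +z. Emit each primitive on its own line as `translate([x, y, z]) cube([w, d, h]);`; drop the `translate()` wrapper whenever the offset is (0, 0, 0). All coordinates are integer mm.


cube([51, 48, 1372]);
translate([306, 0, 0]) cube([51, 48, 1372]);
translate([51, 0, 226]) cube([255, 48, 26]);
translate([51, 0, 533]) cube([255, 48, 26]);
translate([51, 0, 840]) cube([255, 48, 26]);
translate([51, 0, 1147]) cube([255, 48, 26]);


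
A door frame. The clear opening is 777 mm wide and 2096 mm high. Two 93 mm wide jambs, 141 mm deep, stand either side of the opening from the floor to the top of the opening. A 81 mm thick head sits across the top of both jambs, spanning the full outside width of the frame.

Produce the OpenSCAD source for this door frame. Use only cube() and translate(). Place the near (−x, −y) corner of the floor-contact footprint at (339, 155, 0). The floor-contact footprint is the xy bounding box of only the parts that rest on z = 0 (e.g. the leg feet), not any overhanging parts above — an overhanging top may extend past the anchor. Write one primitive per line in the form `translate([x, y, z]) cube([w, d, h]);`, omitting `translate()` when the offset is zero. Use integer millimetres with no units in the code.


translate([339, 155, 0]) cube([93, 141, 2096]);
translate([1209, 155, 0]) cube([93, 141, 2096]);
translate([339, 155, 2096]) cube([963, 141, 81]);


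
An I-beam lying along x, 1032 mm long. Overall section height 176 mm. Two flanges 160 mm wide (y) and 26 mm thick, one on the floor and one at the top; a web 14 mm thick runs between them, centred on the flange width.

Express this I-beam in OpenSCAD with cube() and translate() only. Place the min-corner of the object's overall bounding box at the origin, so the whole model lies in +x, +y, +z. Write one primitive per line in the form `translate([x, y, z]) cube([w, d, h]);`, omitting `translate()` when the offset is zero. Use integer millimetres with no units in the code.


cube([1032, 160, 26]);
translate([0, 73, 26]) cube([1032, 14, 124]);
translate([0, 0, 150]) cube([1032, 160, 26]);


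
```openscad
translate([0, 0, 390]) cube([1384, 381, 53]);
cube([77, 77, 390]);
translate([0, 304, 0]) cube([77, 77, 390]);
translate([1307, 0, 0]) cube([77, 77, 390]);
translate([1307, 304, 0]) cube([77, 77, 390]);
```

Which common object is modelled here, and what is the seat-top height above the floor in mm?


A bench. The seat-top height is 443 mm.

A long slab on four corner posts — a bench. The slab sits at z = 390 with thickness 53, so the top is 390 + 53 = 443 mm.


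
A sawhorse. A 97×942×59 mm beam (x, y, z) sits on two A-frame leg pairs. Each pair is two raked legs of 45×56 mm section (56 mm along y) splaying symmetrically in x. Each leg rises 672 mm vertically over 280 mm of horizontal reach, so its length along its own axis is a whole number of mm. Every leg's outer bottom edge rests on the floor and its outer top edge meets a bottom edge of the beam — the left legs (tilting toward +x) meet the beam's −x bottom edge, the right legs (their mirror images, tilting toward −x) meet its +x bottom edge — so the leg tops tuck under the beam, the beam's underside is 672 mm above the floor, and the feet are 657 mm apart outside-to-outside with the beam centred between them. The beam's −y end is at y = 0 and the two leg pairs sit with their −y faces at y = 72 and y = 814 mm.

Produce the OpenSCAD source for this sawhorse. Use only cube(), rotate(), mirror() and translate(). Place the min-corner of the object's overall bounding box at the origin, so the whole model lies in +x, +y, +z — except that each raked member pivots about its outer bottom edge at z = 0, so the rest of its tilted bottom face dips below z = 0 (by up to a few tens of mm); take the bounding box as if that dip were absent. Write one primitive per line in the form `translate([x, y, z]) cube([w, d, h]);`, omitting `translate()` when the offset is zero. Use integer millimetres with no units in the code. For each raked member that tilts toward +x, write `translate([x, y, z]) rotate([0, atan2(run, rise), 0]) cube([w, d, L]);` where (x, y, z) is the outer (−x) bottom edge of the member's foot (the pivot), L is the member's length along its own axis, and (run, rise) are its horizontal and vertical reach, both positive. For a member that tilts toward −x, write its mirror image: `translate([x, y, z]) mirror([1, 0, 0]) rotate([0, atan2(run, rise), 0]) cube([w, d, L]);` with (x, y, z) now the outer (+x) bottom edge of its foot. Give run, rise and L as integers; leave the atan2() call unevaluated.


translate([280, 0, 672]) cube([97, 942, 59]);
translate([0, 72, 0]) rotate([0, atan2(280, 672), 0]) cube([45, 56, 728]);
translate([657, 72, 0]) mirror([1, 0, 0]) rotate([0, atan2(280, 672), 0]) cube([45, 56, 728]);
translate([0, 814, 0]) rotate([0, atan2(280, 672), 0]) cube([45, 56, 728]);
translate([657, 814, 0]) mirror([1, 0, 0]) rotate([0, atan2(280, 672), 0]) cube([45, 56, 728]);


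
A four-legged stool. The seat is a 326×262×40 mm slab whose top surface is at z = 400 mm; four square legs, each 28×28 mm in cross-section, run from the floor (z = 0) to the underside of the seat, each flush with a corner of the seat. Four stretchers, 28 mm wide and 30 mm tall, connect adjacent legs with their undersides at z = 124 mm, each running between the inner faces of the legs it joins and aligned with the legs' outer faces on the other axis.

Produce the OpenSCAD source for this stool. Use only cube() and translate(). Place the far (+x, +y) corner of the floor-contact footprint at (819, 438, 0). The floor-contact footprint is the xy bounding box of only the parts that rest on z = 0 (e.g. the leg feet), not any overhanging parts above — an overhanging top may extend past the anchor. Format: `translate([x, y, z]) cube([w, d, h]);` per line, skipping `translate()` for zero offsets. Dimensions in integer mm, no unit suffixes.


// leg_h = 400 - 40 = 360
// stretcher span = 326 - 2*28 = 270
translate([493, 176, 360]) cube([326, 262, 40]);
translate([493, 176, 0]) cube([28, 28, 360]);
translate([791, 176, 0]) cube([28, 28, 360]);
translate([493, 410, 0]) cube([28, 28, 360]);
translate([791, 410, 0]) cube([28, 28, 360]);
translate([521, 176, 124]) cube([270, 28, 30]);
translate([521, 410, 124]) cube([270, 28, 30]);
translate([493, 204, 124]) cube([28, 206, 30]);
translate([791, 204, 124]) cube([28, 206, 30]);
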